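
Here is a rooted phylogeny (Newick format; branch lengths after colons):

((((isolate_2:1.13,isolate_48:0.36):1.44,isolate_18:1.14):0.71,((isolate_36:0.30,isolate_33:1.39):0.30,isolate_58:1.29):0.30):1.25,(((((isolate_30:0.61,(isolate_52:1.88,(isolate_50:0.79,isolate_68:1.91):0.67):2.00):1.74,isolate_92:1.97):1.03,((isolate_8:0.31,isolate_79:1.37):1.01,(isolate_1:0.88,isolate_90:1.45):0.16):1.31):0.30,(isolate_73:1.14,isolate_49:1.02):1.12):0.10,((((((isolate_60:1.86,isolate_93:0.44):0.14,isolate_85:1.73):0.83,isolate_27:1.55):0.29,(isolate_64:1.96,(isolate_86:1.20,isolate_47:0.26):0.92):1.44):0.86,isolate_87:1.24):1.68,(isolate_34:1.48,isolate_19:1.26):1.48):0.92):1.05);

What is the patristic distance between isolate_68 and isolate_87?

The path runs isolate_68 → … → MRCA → … → isolate_87; the MRCA is the node subtending (((((isolate_30,(isolate_52,(isolate_50,isolate_68))),isolate_92),((isolate_8,isolate_79),(isolate_1,isolate_90))),(isolate_73,isolate_49)),((((((isolate_60,isolate_93),isolate_85),isolate_27),(isolate_64,(isolate_86,isolate_47))),isolate_87),(isolate_34,isolate_19))).
Branch lengths along that path: 1.91 + 0.67 + 2.00 + 1.74 + 1.03 + 0.30 + 0.10 + 0.92 + 1.68 + 1.24 = 11.59.

11.59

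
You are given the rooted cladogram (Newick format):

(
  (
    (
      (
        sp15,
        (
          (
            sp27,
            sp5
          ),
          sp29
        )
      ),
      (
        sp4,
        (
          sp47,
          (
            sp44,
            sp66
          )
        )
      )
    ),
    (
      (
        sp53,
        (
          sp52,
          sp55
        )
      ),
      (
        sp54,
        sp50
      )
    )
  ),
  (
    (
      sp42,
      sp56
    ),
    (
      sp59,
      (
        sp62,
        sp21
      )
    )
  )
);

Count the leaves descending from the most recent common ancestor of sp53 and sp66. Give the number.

The MRCA of sp53 and sp66 is the node subtending (((sp15,((sp27,sp5),sp29)),(sp4,(sp47,(sp44,sp66)))),((sp53,(sp52,sp55)),(sp54,sp50))).
That clade contains 13 terminal taxa: sp15, sp27, sp29, sp4, sp44, sp47, sp5, sp50, sp52, sp53, sp54, sp55, sp66.

13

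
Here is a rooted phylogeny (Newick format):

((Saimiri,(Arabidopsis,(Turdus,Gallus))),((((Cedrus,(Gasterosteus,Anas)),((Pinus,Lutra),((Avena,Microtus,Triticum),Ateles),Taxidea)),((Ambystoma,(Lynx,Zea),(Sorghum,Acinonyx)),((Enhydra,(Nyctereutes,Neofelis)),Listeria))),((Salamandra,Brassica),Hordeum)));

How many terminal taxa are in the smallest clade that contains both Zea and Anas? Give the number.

19

The MRCA of Zea and Anas is the node subtending (((Cedrus,(Gasterosteus,Anas)),((Pinus,Lutra),((Avena,Microtus,Triticum),Ateles),Taxidea)),((Ambystoma,(Lynx,Zea),(Sorghum,Acinonyx)),((Enhydra,(Nyctereutes,Neofelis)),Listeria))).
That clade contains 19 terminal taxa: Acinonyx, Ambystoma, Anas, Ateles, Avena, Cedrus, Enhydra, Gasterosteus, Listeria, Lutra, Lynx, Microtus, Neofelis, Nyctereutes, Pinus, Sorghum, Taxidea, Triticum, Zea.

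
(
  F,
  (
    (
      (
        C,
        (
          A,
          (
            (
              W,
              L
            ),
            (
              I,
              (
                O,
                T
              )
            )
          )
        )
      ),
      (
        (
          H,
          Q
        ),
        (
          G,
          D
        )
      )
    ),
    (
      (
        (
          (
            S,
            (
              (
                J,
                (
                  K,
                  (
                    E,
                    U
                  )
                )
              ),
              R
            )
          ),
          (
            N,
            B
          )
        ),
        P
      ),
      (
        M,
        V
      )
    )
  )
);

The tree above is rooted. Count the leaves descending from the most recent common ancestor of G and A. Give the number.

The MRCA of G and A is the node subtending ((C,(A,((W,L),(I,(O,T))))),((H,Q),(G,D))).
That clade contains 11 terminal taxa: A, C, D, G, H, I, L, O, Q, T, W.

11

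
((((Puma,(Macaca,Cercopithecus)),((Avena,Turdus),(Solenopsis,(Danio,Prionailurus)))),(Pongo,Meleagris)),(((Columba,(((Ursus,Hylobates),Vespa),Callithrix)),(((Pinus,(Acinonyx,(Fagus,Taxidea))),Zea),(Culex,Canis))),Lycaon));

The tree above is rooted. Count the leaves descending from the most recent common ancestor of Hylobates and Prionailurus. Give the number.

The MRCA of Hylobates and Prionailurus is the root, so the clade is the entire tree.
That clade contains 23 terminal taxa: Acinonyx, Avena, Callithrix, Canis, Cercopithecus, Columba, Culex, Danio, Fagus, Hylobates, Lycaon, Macaca, Meleagris, Pinus, Pongo, Prionailurus, Puma, Solenopsis, Taxidea, Turdus, Ursus, Vespa, Zea.

23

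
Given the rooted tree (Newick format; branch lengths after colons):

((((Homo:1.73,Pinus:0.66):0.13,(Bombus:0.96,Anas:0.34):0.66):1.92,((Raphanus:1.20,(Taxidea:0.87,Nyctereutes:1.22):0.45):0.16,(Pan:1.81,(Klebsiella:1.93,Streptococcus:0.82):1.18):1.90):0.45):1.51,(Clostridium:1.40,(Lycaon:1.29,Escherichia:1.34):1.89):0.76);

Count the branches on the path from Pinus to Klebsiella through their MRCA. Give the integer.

7

The MRCA of Pinus and Klebsiella is the node subtending (((Homo,Pinus),(Bombus,Anas)),((Raphanus,(Taxidea,Nyctereutes)),(Pan,(Klebsiella,Streptococcus)))).
From Pinus up to that node: 3 branches. From Klebsiella up to the same node: 4 branches. Total: 3 + 4 = 7.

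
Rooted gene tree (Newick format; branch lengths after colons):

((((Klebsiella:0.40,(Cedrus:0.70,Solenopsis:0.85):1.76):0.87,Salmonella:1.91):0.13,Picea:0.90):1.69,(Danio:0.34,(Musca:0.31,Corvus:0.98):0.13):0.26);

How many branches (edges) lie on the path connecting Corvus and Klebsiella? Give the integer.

7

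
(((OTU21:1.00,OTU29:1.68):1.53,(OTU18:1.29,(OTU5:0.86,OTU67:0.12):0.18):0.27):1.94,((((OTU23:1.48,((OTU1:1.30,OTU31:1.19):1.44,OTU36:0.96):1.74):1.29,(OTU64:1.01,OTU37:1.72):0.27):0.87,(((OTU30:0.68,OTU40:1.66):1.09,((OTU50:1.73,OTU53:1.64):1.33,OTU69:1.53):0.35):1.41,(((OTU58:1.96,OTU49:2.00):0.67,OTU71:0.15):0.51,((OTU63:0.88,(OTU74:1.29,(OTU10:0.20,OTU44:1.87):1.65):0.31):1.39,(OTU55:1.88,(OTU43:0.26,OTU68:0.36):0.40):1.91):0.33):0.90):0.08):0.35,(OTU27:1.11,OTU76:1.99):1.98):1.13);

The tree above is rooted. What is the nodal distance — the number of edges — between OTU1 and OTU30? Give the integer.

9

The MRCA of OTU1 and OTU30 is the node subtending (((OTU23,((OTU1,OTU31),OTU36)),(OTU64,OTU37)),(((OTU30,OTU40),((OTU50,OTU53),OTU69)),(((OTU58,OTU49),OTU71),((OTU63,(OTU74,(OTU10,OTU44))),(OTU55,(OTU43,OTU68)))))).
From OTU1 up to that node: 5 branches. From OTU30 up to the same node: 4 branches. Total: 5 + 4 = 9.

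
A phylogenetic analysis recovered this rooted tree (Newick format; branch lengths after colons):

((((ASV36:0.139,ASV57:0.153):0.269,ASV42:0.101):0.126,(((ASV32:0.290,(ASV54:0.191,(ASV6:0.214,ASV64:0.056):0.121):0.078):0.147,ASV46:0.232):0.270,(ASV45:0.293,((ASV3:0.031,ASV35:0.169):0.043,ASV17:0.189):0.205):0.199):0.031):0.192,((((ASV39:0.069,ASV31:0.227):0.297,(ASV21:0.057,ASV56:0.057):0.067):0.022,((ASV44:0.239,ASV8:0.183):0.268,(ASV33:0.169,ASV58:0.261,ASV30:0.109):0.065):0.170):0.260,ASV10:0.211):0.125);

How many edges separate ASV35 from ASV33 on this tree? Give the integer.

11

The MRCA of ASV35 and ASV33 is the root of the tree.
From ASV35 up to that node: 6 branches. From ASV33 up to the same node: 5 branches. Total: 6 + 5 = 11.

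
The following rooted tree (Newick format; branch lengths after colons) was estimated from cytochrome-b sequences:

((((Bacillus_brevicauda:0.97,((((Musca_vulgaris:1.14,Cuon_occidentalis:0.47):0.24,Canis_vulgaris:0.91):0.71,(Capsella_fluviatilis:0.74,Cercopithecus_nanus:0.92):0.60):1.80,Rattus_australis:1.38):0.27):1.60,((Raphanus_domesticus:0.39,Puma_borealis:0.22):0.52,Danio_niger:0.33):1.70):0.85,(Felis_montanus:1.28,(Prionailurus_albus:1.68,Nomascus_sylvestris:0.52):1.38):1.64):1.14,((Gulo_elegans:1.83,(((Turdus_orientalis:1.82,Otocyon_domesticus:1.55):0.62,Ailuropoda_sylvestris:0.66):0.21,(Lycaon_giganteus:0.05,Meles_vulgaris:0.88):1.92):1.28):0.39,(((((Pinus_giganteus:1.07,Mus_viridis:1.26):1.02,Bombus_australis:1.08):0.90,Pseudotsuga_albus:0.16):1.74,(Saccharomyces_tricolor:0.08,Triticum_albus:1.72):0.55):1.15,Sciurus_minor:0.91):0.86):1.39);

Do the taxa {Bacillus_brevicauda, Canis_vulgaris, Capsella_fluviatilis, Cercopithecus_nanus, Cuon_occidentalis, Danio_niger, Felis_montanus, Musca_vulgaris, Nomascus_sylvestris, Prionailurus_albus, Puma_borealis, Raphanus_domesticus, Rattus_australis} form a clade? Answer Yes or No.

The most recent common ancestor of these taxa subtends (((Bacillus_brevicauda,((((Musca_vulgaris,Cuon_occidentalis),Canis_vulgaris),(Capsella_fluviatilis,Cercopithecus_nanus)),Rattus_australis)),((Raphanus_domesticus,Puma_borealis),Danio_niger)),(Felis_montanus,(Prionailurus_albus,Nomascus_sylvestris))).
That clade has exactly 13 tips — every listed taxon and nothing else — so the group is monophyletic.

Yes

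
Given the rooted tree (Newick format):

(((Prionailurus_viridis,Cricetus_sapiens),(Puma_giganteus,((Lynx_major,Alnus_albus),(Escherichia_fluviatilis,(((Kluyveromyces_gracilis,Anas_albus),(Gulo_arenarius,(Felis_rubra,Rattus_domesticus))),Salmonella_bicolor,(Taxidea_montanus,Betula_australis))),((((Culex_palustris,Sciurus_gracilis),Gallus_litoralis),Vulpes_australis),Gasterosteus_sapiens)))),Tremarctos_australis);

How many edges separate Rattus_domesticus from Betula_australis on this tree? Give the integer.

The MRCA of Rattus_domesticus and Betula_australis is the node subtending (((Kluyveromyces_gracilis,Anas_albus),(Gulo_arenarius,(Felis_rubra,Rattus_domesticus))),Salmonella_bicolor,(Taxidea_montanus,Betula_australis)).
From Rattus_domesticus up to that node: 4 branches. From Betula_australis up to the same node: 2 branches. Total: 4 + 2 = 6.

6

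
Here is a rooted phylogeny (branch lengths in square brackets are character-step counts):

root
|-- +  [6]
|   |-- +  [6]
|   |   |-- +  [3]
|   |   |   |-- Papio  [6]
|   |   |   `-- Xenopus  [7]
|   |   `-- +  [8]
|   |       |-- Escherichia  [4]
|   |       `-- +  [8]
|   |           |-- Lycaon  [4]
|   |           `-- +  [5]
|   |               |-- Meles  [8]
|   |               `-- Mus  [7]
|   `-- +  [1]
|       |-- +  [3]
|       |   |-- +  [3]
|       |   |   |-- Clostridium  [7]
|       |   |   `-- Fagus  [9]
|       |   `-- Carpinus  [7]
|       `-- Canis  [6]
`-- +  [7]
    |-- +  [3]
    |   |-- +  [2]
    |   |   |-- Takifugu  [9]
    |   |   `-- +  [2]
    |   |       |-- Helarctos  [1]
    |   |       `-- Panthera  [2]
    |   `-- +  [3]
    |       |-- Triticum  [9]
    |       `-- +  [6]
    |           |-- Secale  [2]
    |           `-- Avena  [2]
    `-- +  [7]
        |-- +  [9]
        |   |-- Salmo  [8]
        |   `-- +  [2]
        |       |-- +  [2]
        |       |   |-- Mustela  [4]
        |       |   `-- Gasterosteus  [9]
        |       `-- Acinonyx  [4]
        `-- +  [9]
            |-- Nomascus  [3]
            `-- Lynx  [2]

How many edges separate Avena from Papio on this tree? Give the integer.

9

The MRCA of Avena and Papio is the root of the tree.
From Avena up to that node: 5 branches. From Papio up to the same node: 4 branches. Total: 5 + 4 = 9.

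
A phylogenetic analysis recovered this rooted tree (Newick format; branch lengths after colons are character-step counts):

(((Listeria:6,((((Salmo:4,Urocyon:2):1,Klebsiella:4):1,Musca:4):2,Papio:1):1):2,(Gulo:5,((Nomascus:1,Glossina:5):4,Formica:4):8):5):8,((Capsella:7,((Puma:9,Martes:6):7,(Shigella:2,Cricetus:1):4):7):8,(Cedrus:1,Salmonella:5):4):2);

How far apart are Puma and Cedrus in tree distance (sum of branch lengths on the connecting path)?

36

The path runs Puma → … → MRCA → … → Cedrus; the MRCA is the node subtending ((Capsella,((Puma,Martes),(Shigella,Cricetus))),(Cedrus,Salmonella)).
Branch lengths along that path: 9 + 7 + 7 + 8 + 4 + 1 = 36.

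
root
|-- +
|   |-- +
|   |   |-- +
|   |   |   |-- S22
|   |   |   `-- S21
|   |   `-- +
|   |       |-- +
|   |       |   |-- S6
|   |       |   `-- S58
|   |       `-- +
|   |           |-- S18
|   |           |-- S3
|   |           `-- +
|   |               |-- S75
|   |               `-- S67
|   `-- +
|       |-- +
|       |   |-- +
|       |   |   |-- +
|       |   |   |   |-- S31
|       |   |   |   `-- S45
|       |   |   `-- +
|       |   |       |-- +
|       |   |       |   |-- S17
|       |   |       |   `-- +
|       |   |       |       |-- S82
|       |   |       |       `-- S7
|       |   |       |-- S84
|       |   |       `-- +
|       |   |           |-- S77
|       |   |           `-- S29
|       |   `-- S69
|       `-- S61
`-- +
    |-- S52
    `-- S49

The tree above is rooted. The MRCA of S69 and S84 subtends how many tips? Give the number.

9

The MRCA of S69 and S84 is the node subtending (((S31,S45),((S17,(S82,S7)),S84,(S77,S29))),S69).
That clade contains 9 terminal taxa: S17, S29, S31, S45, S69, S7, S77, S82, S84.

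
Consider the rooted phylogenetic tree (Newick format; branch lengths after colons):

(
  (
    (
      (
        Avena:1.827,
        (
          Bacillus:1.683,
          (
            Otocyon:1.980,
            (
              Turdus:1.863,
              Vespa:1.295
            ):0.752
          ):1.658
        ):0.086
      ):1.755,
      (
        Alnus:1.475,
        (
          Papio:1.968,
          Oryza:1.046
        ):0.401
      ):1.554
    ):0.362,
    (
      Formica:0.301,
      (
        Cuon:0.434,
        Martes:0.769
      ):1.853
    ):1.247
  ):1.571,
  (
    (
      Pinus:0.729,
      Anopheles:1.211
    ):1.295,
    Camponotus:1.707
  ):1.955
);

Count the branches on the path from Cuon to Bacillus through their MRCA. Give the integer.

The MRCA of Cuon and Bacillus is the node subtending (((Avena,(Bacillus,(Otocyon,(Turdus,Vespa)))),(Alnus,(Papio,Oryza))),(Formica,(Cuon,Martes))).
From Cuon up to that node: 3 branches. From Bacillus up to the same node: 4 branches. Total: 3 + 4 = 7.

7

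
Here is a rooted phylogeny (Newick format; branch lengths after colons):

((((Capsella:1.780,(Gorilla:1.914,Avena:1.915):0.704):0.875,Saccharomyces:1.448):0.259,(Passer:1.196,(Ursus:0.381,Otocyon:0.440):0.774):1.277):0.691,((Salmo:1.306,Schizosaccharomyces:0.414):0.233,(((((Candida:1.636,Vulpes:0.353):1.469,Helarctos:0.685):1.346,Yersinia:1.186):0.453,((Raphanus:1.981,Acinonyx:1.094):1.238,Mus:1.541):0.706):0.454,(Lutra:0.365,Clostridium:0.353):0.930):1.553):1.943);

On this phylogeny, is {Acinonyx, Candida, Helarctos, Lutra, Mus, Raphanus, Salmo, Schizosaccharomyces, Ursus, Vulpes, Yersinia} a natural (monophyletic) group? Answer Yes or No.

The MRCA of the listed taxa is the root, so the smallest clade containing them is the whole tree.
That clade also contains Avena, Capsella, Clostridium, Gorilla, Otocyon, Passer, Saccharomyces, which are not in the proposed group, so the group is not monophyletic.

No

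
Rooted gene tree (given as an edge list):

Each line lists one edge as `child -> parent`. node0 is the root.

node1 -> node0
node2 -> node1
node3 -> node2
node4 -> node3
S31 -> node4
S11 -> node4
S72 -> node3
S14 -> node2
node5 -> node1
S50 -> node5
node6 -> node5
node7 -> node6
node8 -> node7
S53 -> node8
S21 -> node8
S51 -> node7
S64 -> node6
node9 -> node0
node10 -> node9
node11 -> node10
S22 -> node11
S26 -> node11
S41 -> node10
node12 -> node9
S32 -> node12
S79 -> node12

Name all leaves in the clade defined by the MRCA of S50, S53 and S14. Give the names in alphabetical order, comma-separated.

Tracing S50: it sits inside (S50,(((S53,S21),S51),S64)).
Tracing S53: it sits inside (S53,S21).
Tracing S14: it sits inside (((S31,S11),S72),S14).
The smallest clade enclosing all 3 is ((((S31,S11),S72),S14),(S50,(((S53,S21),S51),S64))); the answer is its 9 terminal taxa in alphabetical order.

S11, S14, S21, S31, S50, S51, S53, S64, S72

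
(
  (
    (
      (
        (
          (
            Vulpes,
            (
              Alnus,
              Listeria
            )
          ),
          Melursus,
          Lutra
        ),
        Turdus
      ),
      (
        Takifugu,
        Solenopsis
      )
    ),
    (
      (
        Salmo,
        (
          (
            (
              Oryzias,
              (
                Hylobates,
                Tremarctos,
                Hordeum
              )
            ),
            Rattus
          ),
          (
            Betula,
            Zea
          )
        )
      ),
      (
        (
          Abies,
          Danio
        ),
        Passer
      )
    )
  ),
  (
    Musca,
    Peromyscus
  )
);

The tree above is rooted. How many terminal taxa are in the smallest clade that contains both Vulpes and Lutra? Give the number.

5

The MRCA of Vulpes and Lutra is the node subtending ((Vulpes,(Alnus,Listeria)),Melursus,Lutra).
That clade contains 5 terminal taxa: Alnus, Listeria, Lutra, Melursus, Vulpes.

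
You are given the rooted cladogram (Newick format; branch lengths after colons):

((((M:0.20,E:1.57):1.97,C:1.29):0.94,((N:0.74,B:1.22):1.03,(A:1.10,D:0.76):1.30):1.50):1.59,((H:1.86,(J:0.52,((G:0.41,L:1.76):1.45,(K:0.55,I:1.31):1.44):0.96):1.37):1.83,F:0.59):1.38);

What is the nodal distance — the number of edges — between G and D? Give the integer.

The MRCA of G and D is the root of the tree.
From G up to that node: 6 branches. From D up to the same node: 4 branches. Total: 6 + 4 = 10.

10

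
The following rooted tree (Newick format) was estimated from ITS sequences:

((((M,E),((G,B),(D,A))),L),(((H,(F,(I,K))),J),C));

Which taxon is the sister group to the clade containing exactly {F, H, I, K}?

J

The clade containing exactly {F, H, I, K} attaches to the tree at the node subtending ((H,(F,(I,K))),J).
The other lineage descending from that same node — the sister group — is the single tip J.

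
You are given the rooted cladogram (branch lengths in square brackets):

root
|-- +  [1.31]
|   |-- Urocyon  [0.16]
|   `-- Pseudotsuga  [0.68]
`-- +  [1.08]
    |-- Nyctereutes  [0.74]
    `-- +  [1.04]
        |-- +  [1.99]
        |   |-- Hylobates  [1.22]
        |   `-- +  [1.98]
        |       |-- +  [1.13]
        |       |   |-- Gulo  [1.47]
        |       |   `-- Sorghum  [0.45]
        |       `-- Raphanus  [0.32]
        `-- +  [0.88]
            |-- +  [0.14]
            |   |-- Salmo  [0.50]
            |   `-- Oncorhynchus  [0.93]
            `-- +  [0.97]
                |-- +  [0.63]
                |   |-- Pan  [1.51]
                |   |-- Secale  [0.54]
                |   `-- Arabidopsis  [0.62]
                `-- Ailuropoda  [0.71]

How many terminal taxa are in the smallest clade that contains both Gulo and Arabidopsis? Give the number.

The MRCA of Gulo and Arabidopsis is the node subtending ((Hylobates,((Gulo,Sorghum),Raphanus)),((Salmo,Oncorhynchus),((Pan,Secale,Arabidopsis),Ailuropoda))).
That clade contains 10 terminal taxa: Ailuropoda, Arabidopsis, Gulo, Hylobates, Oncorhynchus, Pan, Raphanus, Salmo, Secale, Sorghum.

10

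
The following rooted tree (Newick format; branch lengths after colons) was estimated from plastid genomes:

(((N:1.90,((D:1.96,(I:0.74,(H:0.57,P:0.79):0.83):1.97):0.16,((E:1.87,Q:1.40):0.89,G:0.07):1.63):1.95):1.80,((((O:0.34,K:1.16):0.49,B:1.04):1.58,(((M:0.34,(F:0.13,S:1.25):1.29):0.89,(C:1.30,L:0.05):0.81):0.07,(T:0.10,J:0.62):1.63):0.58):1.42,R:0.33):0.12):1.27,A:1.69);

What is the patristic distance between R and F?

4.71

The path runs R → … → MRCA → … → F; the MRCA is the node subtending ((((O,K),B),(((M,(F,S)),(C,L)),(T,J))),R).
Branch lengths along that path: 0.33 + 1.42 + 0.58 + 0.07 + 0.89 + 1.29 + 0.13 = 4.71.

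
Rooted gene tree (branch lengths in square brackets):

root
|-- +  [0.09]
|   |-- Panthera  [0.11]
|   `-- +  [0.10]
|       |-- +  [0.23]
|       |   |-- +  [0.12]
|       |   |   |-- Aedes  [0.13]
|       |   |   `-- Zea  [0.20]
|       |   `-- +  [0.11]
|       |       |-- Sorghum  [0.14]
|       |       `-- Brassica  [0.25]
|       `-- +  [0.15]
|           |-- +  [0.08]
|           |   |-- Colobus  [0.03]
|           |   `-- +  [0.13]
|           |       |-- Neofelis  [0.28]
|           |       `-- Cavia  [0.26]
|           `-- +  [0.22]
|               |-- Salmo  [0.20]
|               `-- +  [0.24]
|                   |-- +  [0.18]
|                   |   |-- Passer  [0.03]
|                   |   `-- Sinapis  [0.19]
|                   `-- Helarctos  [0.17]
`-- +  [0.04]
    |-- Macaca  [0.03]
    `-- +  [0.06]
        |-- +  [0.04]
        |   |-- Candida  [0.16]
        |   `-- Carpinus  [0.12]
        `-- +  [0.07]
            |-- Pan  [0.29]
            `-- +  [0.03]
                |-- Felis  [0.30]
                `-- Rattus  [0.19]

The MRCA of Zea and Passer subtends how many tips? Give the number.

11

The MRCA of Zea and Passer is the node subtending (((Aedes,Zea),(Sorghum,Brassica)),((Colobus,(Neofelis,Cavia)),(Salmo,((Passer,Sinapis),Helarctos)))).
That clade contains 11 terminal taxa: Aedes, Brassica, Cavia, Colobus, Helarctos, Neofelis, Passer, Salmo, Sinapis, Sorghum, Zea.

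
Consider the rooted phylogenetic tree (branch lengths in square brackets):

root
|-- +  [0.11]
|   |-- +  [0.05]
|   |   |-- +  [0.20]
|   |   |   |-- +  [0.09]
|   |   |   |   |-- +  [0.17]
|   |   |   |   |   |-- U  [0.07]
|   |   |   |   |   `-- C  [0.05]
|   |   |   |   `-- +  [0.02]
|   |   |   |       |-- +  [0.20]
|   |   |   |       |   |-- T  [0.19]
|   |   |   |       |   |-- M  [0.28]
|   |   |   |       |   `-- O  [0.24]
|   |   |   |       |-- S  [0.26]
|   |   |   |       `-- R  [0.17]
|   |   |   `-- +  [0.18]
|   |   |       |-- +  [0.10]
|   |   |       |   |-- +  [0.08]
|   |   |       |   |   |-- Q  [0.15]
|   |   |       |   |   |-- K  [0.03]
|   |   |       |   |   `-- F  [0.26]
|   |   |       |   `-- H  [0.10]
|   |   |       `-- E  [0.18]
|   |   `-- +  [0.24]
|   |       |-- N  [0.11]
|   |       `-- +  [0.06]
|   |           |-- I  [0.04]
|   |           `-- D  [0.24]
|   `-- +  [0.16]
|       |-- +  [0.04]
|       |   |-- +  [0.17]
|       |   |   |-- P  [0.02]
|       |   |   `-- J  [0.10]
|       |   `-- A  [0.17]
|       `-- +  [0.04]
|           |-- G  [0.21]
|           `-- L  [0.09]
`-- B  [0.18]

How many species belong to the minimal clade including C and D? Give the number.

The MRCA of C and D is the node subtending ((((U,C),((T,M,O),S,R)),(((Q,K,F),H),E)),(N,(I,D))).
That clade contains 15 terminal taxa: C, D, E, F, H, I, K, M, N, O, Q, R, S, T, U.

15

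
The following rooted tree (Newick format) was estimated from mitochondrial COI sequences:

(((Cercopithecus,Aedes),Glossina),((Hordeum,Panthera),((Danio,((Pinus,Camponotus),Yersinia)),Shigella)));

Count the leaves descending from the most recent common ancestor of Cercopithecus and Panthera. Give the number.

10

The MRCA of Cercopithecus and Panthera is the root, so the clade is the entire tree.
That clade contains 10 terminal taxa: Aedes, Camponotus, Cercopithecus, Danio, Glossina, Hordeum, Panthera, Pinus, Shigella, Yersinia.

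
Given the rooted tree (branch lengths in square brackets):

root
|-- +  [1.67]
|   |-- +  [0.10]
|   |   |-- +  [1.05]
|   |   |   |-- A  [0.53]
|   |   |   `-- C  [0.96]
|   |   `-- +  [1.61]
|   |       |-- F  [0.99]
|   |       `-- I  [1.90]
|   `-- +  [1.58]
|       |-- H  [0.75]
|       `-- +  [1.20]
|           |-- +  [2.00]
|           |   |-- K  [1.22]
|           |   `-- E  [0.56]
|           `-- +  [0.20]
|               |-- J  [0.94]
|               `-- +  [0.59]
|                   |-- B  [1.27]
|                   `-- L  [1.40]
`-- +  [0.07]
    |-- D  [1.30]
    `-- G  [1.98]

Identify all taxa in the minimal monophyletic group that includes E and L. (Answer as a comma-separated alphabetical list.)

Tracing E: it sits inside (K,E).
Tracing L: it sits inside (B,L).
The smallest clade enclosing both is ((K,E),(J,(B,L))); the answer is its 5 terminal taxa in alphabetical order.

B, E, J, K, L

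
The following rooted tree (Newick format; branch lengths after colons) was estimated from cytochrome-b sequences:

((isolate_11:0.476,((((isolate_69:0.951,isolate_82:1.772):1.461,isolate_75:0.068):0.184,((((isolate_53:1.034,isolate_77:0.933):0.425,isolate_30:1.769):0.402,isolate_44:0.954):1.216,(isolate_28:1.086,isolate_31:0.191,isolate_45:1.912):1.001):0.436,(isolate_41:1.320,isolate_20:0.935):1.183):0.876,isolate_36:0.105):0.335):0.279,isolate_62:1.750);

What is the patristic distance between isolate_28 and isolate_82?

5.940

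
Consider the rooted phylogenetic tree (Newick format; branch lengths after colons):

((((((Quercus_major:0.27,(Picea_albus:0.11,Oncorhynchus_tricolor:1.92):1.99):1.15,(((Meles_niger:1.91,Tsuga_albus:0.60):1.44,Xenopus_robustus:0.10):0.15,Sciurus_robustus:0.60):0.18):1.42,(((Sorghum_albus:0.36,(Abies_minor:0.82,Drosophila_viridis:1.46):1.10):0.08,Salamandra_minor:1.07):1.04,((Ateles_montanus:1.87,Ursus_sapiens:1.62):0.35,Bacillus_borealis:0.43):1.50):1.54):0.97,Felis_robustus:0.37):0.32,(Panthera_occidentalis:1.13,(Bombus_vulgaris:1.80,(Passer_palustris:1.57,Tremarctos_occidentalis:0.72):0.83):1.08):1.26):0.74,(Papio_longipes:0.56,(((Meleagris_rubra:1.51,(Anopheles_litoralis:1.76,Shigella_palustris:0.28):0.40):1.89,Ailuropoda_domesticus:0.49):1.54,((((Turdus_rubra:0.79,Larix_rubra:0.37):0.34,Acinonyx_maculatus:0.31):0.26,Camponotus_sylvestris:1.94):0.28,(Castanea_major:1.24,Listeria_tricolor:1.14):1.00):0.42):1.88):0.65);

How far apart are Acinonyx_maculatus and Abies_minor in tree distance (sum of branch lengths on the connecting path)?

10.41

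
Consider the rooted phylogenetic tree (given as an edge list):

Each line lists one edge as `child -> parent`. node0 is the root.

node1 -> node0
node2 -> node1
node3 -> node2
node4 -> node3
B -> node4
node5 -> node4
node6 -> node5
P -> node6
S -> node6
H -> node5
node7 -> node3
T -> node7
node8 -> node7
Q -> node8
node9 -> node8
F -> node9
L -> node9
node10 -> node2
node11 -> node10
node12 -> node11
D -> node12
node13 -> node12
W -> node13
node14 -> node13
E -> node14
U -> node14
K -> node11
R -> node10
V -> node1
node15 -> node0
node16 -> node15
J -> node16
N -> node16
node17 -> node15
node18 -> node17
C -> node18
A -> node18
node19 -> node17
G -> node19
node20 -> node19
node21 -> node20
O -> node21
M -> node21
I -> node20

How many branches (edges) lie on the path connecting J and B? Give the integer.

The MRCA of J and B is the root of the tree.
From J up to that node: 3 branches. From B up to the same node: 5 branches. Total: 3 + 5 = 8.

8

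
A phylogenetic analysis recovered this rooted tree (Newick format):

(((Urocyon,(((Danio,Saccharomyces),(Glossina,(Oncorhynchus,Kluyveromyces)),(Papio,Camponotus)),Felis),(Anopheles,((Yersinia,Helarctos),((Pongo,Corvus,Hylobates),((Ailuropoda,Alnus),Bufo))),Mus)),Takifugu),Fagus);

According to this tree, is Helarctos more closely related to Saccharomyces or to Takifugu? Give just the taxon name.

Saccharomyces

The MRCA of Helarctos and Saccharomyces subtends (Urocyon,(((Danio,Saccharomyces),(Glossina,(Oncorhynchus,Kluyveromyces)),(Papio,Camponotus)),Felis),(Anopheles,((Yersinia,Helarctos),((Pongo,Corvus,Hylobates),((Ailuropoda,Alnus),Bufo))),Mus)) (19 taxa).
The MRCA of Helarctos and Takifugu subtends ((Urocyon,(((Danio,Saccharomyces),(Glossina,(Oncorhynchus,Kluyveromyces)),(Papio,Camponotus)),Felis),(Anopheles,((Yersinia,Helarctos),((Pongo,Corvus,Hylobates),((Ailuropoda,Alnus),Bufo))),Mus)),Takifugu) (20 taxa).
The first is nested inside the second, so Helarctos shares a more recent common ancestor with Saccharomyces.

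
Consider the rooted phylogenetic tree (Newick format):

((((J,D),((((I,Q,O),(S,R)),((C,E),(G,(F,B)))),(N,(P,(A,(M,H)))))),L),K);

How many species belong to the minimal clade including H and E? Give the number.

The MRCA of H and E is the node subtending ((((I,Q,O),(S,R)),((C,E),(G,(F,B)))),(N,(P,(A,(M,H))))).
That clade contains 15 terminal taxa: A, B, C, E, F, G, H, I, M, N, O, P, Q, R, S.

15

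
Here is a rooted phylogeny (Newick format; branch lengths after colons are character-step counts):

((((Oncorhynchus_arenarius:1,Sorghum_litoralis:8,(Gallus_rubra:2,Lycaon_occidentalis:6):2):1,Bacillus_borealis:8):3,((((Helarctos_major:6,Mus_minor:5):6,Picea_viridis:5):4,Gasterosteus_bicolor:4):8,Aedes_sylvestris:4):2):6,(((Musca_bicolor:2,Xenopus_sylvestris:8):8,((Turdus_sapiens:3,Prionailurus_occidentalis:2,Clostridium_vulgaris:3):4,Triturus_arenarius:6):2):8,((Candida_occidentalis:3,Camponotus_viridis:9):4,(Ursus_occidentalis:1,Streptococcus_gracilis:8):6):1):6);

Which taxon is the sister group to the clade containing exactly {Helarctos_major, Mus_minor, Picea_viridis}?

The clade containing exactly {Helarctos_major, Mus_minor, Picea_viridis} attaches to the tree at the node subtending (((Helarctos_major,Mus_minor),Picea_viridis),Gasterosteus_bicolor).
The other lineage descending from that same node — the sister group — is the single tip Gasterosteus_bicolor.

Gasterosteus_bicolor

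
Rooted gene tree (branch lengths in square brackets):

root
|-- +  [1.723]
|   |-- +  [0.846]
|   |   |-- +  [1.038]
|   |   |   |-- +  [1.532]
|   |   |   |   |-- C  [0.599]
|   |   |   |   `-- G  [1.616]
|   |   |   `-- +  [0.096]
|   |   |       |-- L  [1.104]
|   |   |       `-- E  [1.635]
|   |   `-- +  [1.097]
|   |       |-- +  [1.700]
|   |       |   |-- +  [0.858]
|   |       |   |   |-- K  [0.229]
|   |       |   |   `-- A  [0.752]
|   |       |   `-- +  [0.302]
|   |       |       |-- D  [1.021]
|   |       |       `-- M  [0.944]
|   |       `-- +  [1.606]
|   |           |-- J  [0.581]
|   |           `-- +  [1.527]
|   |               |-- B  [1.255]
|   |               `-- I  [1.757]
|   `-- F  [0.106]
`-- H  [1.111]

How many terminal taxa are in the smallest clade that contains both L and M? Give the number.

The MRCA of L and M is the node subtending (((C,G),(L,E)),(((K,A),(D,M)),(J,(B,I)))).
That clade contains 11 terminal taxa: A, B, C, D, E, G, I, J, K, L, M.

11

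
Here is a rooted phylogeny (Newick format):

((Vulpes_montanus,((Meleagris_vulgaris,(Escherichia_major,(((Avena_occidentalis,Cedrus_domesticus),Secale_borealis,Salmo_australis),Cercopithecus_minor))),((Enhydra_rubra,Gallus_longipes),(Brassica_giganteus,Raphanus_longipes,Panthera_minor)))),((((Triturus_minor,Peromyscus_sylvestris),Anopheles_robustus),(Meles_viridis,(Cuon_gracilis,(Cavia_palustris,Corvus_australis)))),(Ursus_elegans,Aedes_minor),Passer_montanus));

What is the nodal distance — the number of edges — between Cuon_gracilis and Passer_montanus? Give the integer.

5

The MRCA of Cuon_gracilis and Passer_montanus is the node subtending ((((Triturus_minor,Peromyscus_sylvestris),Anopheles_robustus),(Meles_viridis,(Cuon_gracilis,(Cavia_palustris,Corvus_australis)))),(Ursus_elegans,Aedes_minor),Passer_montanus).
From Cuon_gracilis up to that node: 4 branches. From Passer_montanus up to the same node: 1 branch. Total: 4 + 1 = 5.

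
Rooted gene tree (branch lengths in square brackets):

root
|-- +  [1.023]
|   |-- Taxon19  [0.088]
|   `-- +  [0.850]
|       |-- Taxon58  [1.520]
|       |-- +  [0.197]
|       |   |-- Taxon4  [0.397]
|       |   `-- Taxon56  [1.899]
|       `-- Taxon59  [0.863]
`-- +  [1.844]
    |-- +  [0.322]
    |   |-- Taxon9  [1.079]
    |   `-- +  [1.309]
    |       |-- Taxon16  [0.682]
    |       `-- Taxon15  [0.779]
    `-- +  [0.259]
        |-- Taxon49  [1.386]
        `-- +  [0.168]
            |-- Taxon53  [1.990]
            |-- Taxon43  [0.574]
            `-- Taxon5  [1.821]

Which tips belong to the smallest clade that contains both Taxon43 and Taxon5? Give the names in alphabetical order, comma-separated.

Taxon43, Taxon5, Taxon53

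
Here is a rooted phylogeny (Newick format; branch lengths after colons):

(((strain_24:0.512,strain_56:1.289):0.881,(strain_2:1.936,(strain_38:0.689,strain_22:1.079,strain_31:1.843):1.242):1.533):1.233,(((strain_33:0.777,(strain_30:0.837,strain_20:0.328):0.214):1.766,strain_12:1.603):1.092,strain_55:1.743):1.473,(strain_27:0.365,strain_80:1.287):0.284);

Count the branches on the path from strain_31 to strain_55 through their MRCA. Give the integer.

The MRCA of strain_31 and strain_55 is the root of the tree.
From strain_31 up to that node: 4 branches. From strain_55 up to the same node: 2 branches. Total: 4 + 2 = 6.

6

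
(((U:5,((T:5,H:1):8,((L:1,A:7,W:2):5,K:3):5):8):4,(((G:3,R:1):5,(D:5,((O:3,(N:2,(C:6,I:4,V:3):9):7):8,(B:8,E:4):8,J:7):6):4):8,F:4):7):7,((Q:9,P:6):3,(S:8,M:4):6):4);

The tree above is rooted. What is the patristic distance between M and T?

46

The path runs M → … → MRCA → … → T; the MRCA is the root of the tree.
Branch lengths along that path: 4 + 6 + 4 + 7 + 4 + 8 + 8 + 5 = 46.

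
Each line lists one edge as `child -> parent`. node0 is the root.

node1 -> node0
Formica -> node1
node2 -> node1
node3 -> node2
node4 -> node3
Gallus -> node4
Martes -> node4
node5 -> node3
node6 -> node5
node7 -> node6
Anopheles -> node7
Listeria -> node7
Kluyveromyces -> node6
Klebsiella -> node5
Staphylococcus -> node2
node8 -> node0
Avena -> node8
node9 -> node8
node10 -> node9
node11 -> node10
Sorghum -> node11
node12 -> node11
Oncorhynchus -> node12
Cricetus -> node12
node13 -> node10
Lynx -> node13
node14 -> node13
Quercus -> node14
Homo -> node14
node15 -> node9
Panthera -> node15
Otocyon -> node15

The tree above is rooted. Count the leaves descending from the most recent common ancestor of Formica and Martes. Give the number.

8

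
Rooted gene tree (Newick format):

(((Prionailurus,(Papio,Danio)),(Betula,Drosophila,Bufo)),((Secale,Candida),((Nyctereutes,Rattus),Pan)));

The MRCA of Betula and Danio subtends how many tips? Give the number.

The MRCA of Betula and Danio is the node subtending ((Prionailurus,(Papio,Danio)),(Betula,Drosophila,Bufo)).
That clade contains 6 terminal taxa: Betula, Bufo, Danio, Drosophila, Papio, Prionailurus.

6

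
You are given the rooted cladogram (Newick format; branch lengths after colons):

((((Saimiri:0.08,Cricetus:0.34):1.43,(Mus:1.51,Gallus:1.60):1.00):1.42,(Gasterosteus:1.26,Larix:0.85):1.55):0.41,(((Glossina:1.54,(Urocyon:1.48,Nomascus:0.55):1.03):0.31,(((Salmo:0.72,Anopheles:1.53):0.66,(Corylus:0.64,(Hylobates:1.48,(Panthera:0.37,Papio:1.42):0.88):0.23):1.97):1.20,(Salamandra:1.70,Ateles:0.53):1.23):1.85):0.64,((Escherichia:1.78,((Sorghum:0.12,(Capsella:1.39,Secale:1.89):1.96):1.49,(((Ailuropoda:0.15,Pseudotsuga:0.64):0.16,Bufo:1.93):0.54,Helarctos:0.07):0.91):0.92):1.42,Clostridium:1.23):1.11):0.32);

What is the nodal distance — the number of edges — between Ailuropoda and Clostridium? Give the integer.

7

The MRCA of Ailuropoda and Clostridium is the node subtending ((Escherichia,((Sorghum,(Capsella,Secale)),(((Ailuropoda,Pseudotsuga),Bufo),Helarctos))),Clostridium).
From Ailuropoda up to that node: 6 branches. From Clostridium up to the same node: 1 branch. Total: 6 + 1 = 7.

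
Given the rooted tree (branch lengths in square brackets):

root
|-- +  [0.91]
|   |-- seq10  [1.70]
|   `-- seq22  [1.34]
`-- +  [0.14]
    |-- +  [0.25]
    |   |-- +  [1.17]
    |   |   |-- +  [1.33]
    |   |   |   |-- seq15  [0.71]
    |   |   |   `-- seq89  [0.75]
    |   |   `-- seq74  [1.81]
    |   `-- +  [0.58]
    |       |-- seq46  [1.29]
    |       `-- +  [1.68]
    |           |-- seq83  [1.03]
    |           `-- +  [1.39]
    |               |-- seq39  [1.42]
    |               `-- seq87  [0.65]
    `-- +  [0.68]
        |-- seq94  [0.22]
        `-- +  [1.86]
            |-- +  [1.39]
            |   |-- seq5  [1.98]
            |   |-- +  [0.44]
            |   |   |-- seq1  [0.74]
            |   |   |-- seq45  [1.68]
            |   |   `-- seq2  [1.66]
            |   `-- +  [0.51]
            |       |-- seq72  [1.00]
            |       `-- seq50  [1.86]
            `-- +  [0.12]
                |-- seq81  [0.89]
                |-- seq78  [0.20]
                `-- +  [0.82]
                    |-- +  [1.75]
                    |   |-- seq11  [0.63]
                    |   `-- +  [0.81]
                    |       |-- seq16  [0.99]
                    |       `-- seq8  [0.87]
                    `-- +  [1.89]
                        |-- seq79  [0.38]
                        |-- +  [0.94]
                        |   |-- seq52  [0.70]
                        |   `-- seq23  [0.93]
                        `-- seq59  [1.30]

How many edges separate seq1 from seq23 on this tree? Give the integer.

The MRCA of seq1 and seq23 is the node subtending ((seq5,(seq1,seq45,seq2),(seq72,seq50)),(seq81,seq78,((seq11,(seq16,seq8)),(seq79,(seq52,seq23),seq59)))).
From seq1 up to that node: 3 branches. From seq23 up to the same node: 5 branches. Total: 3 + 5 = 8.

8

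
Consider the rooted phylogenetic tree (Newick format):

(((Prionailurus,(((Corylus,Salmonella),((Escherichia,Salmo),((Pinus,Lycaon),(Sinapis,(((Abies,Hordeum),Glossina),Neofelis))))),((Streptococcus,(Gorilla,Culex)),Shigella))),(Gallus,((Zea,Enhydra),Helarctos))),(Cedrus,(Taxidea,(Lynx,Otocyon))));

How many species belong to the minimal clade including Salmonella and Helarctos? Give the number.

The MRCA of Salmonella and Helarctos is the node subtending ((Prionailurus,(((Corylus,Salmonella),((Escherichia,Salmo),((Pinus,Lycaon),(Sinapis,(((Abies,Hordeum),Glossina),Neofelis))))),((Streptococcus,(Gorilla,Culex)),Shigella))),(Gallus,((Zea,Enhydra),Helarctos))).
That clade contains 20 terminal taxa: Abies, Corylus, Culex, Enhydra, Escherichia, Gallus, Glossina, Gorilla, Helarctos, Hordeum, Lycaon, Neofelis, Pinus, Prionailurus, Salmo, Salmonella, Shigella, Sinapis, Streptococcus, Zea.

20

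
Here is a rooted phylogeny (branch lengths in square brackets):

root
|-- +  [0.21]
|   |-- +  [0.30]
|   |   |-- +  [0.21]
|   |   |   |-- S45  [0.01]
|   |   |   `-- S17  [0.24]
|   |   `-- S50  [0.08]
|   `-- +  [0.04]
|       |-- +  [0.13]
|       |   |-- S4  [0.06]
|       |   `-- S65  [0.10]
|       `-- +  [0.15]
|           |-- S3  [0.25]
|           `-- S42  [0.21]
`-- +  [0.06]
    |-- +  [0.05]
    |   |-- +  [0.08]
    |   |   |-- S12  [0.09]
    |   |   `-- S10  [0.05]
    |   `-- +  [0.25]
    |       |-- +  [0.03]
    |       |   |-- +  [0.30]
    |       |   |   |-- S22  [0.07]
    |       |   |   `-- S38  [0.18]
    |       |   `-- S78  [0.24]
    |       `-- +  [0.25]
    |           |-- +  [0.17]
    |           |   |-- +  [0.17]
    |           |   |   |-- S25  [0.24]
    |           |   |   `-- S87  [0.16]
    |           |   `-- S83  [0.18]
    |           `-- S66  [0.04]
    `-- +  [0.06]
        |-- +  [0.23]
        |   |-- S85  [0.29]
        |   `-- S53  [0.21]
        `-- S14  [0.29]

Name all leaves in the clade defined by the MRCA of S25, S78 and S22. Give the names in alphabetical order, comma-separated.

Tracing S25: it sits inside (S25,S87).
Tracing S78: it sits inside ((S22,S38),S78).
Tracing S22: it sits inside (S22,S38).
The smallest clade enclosing all 3 is (((S22,S38),S78),(((S25,S87),S83),S66)); the answer is its 7 terminal taxa in alphabetical order.

S22, S25, S38, S66, S78, S83, S87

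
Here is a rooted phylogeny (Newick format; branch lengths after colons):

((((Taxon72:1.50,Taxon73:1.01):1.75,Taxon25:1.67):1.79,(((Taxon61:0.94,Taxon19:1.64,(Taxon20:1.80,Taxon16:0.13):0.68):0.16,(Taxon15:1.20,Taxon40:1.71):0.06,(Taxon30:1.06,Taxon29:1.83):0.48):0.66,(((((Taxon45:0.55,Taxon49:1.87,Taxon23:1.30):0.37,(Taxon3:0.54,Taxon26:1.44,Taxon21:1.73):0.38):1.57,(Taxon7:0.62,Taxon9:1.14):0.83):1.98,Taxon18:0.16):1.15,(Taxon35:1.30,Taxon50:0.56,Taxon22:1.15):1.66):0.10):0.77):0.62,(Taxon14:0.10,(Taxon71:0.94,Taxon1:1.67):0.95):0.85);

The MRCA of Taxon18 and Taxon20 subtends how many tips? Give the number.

20

The MRCA of Taxon18 and Taxon20 is the node subtending (((Taxon61,Taxon19,(Taxon20,Taxon16)),(Taxon15,Taxon40),(Taxon30,Taxon29)),(((((Taxon45,Taxon49,Taxon23),(Taxon3,Taxon26,Taxon21)),(Taxon7,Taxon9)),Taxon18),(Taxon35,Taxon50,Taxon22))).
That clade contains 20 terminal taxa: Taxon15, Taxon16, Taxon18, Taxon19, Taxon20, Taxon21, Taxon22, Taxon23, Taxon26, Taxon29, Taxon3, Taxon30, Taxon35, Taxon40, Taxon45, Taxon49, Taxon50, Taxon61, Taxon7, Taxon9.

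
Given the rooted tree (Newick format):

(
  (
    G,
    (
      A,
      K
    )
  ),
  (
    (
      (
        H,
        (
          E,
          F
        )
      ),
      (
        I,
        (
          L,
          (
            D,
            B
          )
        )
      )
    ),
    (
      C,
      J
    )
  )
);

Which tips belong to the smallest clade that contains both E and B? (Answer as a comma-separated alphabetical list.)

Tracing E: it sits inside (E,F).
Tracing B: it sits inside (D,B).
The smallest clade enclosing both is ((H,(E,F)),(I,(L,(D,B)))); the answer is its 7 terminal taxa in alphabetical order.

B, D, E, F, H, I, L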